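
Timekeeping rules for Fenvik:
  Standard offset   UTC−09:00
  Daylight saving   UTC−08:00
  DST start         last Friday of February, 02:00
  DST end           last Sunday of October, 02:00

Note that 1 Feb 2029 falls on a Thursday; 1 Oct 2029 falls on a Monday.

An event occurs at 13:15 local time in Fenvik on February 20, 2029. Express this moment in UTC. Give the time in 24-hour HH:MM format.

1 February 2029 is a Thursday, so Fridays fall on 2, 9, 16, 23; the last is February 23.
1 October 2029 is a Monday, so Sundays fall on 7, 14, 21, 28; the last is October 28.
February 20, 2029 does not fall between 23 February and 28 October, so daylight saving is not in effect and Fenvik is at UTC−09:00.
13:15 local + 9h = 22:15 UTC.

22:15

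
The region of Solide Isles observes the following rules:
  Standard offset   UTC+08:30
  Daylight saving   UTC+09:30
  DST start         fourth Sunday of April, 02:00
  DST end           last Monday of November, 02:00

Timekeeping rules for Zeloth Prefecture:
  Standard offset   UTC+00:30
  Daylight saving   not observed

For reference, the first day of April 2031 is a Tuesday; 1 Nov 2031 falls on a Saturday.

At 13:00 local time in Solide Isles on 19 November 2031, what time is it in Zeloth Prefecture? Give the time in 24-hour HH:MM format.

1 April 2031 is a Tuesday, so the first Sunday is April 6 and the fourth is April 27.
1 November 2031 is a Saturday, so Mondays fall on 3, 10, 17, 24; the last is November 24.
Daylight saving runs 27 April – 24 November; 19 November 2031 is inside that window, so Solide Isles is at UTC+09:30.
13:00 Solide Isles − 9h30m = 03:30 UTC.
Zeloth Prefecture stays on UTC+00:30 all year.
03:30 UTC + 0h30m = 04:00 Zeloth Prefecture.

04:00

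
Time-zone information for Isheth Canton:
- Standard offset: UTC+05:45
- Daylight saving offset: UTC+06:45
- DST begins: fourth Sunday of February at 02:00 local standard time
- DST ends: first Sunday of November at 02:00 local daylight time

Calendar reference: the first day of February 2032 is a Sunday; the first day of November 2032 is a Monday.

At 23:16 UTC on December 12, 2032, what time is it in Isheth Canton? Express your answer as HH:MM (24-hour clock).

05:01

1 February 2032 is a Sunday, so the first Sunday is February 1 and the fourth is February 22.
1 November 2032 is a Monday, so the first Sunday is November 7.
At the standard offset (UTC+05:45), 23:16 UTC + 5h45m = 05:01 Isheth Canton standard time (rolling into the next day, 13 December 2032).
The standard-time date in Isheth Canton, December 13, 2032, does not fall between 22 February and 7 November, so daylight saving is not in effect and Isheth Canton is at UTC+05:45.
23:16 UTC + 5h45m = 05:01 local (rolling into the next day, 13 December 2032).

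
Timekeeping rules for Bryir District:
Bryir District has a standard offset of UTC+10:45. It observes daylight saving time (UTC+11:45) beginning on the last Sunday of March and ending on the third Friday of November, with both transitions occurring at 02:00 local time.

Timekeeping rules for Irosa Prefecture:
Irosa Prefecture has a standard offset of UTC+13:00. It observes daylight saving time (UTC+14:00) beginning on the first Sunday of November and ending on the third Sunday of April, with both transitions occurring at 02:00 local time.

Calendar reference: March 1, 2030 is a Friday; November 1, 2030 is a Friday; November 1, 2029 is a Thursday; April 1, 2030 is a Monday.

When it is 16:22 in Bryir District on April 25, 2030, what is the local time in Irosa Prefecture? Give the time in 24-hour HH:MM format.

17:37

1 March 2030 is a Friday, so Sundays fall on 3, 10, 17, 24, 31; the last is March 31.
1 November 2030 is a Friday, so the first Friday is November 1 and the third is November 15.
Daylight saving runs 31 March – 15 November; April 25, 2030 is inside that window, so Bryir District is at UTC+11:45.
16:22 Bryir District − 11h45m = 04:37 UTC.
1 November 2029 is a Thursday, so the first Sunday is November 4.
1 April 2030 is a Monday, so the first Sunday is April 7 and the third is April 21.
At the standard offset (UTC+13:00), 04:37 UTC + 13h = 17:37 Irosa Prefecture standard time.
The standard-time date in Irosa Prefecture, April 25, 2030, does not fall between 4 November 2029 and 21 April 2030, so daylight saving is not in effect and Irosa Prefecture is at UTC+13:00.
04:37 UTC + 13h = 17:37 Irosa Prefecture.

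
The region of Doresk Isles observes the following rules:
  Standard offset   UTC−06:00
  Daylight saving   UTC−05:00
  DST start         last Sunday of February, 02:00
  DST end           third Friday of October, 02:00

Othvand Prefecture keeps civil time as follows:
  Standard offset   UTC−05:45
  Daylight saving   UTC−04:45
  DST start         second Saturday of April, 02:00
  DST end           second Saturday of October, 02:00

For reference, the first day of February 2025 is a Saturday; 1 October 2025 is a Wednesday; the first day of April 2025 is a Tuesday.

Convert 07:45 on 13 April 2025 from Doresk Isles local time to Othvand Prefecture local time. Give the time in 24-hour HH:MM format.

1 February 2025 is a Saturday, so Sundays fall on 2, 9, 16, 23; the last is February 23.
1 October 2025 is a Wednesday, so the first Friday is October 3 and the third is October 17.
13 April 2025 falls between 23 February and 17 October, so daylight saving is in effect and Doresk Isles is at UTC−05:00.
07:45 Doresk Isles + 5h = 12:45 UTC.
1 April 2025 is a Tuesday, so the first Saturday is April 5 and the second is April 12.
1 October 2025 is a Wednesday, so the first Saturday is October 4 and the second is October 11.
At the standard offset (UTC−05:45), 12:45 UTC − 5h45m = 07:00 Othvand Prefecture standard time.
The standard-time date in Othvand Prefecture, 13 April 2025, lies within the daylight-saving period (12 April – 11 October), so Othvand Prefecture is on daylight time, UTC−04:45.
12:45 UTC − 4h45m = 08:00 Othvand Prefecture.

08:00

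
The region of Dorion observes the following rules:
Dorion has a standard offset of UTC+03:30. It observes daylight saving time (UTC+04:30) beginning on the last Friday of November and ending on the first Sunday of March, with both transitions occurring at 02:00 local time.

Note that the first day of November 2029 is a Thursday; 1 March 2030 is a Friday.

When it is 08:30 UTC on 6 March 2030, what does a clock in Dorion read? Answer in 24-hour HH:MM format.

12:00

1 November 2029 is a Thursday, so Fridays fall on 2, 9, 16, 23, 30; the last is November 30.
1 March 2030 is a Friday, so the first Sunday is March 3.
At the standard offset (UTC+03:30), 08:30 UTC + 3h30m = 12:00 Dorion standard time.
The standard-time date in Dorion, 6 March 2030, does not fall between 30 November 2029 and 3 March 2030, so daylight saving is not in effect and Dorion is at UTC+03:30.
08:30 UTC + 3h30m = 12:00 local.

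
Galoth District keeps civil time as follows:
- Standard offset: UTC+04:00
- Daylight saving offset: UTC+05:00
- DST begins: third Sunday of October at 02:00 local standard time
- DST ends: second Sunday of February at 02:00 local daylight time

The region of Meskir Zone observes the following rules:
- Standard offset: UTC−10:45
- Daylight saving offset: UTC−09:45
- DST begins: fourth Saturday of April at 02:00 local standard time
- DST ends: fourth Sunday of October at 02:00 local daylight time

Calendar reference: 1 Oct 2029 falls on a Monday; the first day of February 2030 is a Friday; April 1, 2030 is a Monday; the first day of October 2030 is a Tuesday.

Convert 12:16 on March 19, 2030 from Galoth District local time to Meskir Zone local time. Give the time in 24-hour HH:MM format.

1 October 2029 is a Monday, so the first Sunday is October 7 and the third is October 21.
1 February 2030 is a Friday, so the first Sunday is February 3 and the second is February 10.
March 19, 2030 does not fall between 21 October 2029 and 10 February 2030, so daylight saving is not in effect and Galoth District is at UTC+04:00.
12:16 Galoth District − 4h = 08:16 UTC.
1 April 2030 is a Monday, so the first Saturday is April 6 and the fourth is April 27.
1 October 2030 is a Tuesday, so the first Sunday is October 6 and the fourth is October 27.
At the standard offset (UTC−10:45), 08:16 UTC − 10h45m = 21:31 Meskir Zone standard time (rolling into the previous day, 18 March 2030).
Daylight saving runs 27 April – 27 October; the standard-time date in Meskir Zone, March 18, 2030, is outside that window, so Meskir Zone is on standard time at UTC−10:45.
08:16 UTC − 10h45m = 21:31 Meskir Zone (rolling into the previous day, 18 March 2030).

21:31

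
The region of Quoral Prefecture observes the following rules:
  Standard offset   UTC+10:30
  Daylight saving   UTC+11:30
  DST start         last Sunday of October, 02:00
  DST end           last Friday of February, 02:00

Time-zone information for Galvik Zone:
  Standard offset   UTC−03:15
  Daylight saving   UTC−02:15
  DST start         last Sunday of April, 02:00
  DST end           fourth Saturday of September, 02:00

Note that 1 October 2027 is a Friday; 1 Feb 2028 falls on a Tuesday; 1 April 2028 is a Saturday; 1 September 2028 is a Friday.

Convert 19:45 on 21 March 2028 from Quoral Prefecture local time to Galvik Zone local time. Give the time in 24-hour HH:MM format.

1 October 2027 is a Friday, so Sundays fall on 3, 10, 17, 24, 31; the last is October 31.
1 February 2028 is a Tuesday, so Fridays fall on 4, 11, 18, 25; the last is February 25.
21 March 2028 is outside the daylight-saving period (31 October 2027 – 25 February 2028), so Quoral Prefecture is on standard time, UTC+10:30.
19:45 Quoral Prefecture − 10h30m = 09:15 UTC.
1 April 2028 is a Saturday, so Sundays fall on 2, 9, 16, 23, 30; the last is April 30.
1 September 2028 is a Friday, so the first Saturday is September 2 and the fourth is September 23.
At the standard offset (UTC−03:15), 09:15 UTC − 3h15m = 06:00 Galvik Zone standard time.
The standard-time date in Galvik Zone, 21 March 2028, does not fall between 30 April and 23 September, so daylight saving is not in effect and Galvik Zone is at UTC−03:15.
09:15 UTC − 3h15m = 06:00 Galvik Zone.

06:00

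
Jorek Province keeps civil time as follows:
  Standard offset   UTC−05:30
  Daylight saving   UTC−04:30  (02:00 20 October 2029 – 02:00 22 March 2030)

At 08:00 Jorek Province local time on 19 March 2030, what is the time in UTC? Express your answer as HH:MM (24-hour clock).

Daylight saving runs 20 October 2029 – 22 March 2030; 19 March 2030 is inside that window, so Jorek Province is at UTC−04:30.
08:00 local + 4h30m = 12:30 UTC.

12:30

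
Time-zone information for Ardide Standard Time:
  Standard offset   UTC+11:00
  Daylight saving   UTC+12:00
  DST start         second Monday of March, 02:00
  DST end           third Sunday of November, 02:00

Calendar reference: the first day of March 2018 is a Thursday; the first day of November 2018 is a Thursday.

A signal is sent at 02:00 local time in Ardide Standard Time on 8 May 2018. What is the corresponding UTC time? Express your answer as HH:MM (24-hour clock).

1 March 2018 is a Thursday, so the first Monday is March 5 and the second is March 12.
1 November 2018 is a Thursday, so the first Sunday is November 4 and the third is November 18.
Daylight saving runs 12 March – 18 November; 8 May 2018 is inside that window, so Ardide Standard Time is at UTC+12:00.
02:00 local − 12h = 14:00 UTC (rolling into the previous day, 7 May 2018).

14:00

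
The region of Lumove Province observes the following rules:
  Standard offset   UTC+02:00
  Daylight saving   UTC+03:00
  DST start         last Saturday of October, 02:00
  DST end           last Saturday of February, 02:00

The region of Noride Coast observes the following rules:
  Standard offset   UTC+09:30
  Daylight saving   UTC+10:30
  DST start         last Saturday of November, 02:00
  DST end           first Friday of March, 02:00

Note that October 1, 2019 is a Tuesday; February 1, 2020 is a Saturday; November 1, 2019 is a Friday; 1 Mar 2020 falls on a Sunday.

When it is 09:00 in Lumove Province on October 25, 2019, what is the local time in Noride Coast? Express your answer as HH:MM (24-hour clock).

16:30

1 October 2019 is a Tuesday, so Saturdays fall on 5, 12, 19, 26; the last is October 26.
1 February 2020 is a Saturday, so Saturdays fall on 1, 8, 15, 22, 29; the last is February 29.
October 25, 2019 does not fall between 26 October 2019 and 29 February 2020, so daylight saving is not in effect and Lumove Province is at UTC+02:00.
09:00 Lumove Province − 2h = 07:00 UTC.
1 November 2019 is a Friday, so Saturdays fall on 2, 9, 16, 23, 30; the last is November 30.
1 March 2020 is a Sunday, so the first Friday is March 6.
At the standard offset (UTC+09:30), 07:00 UTC + 9h30m = 16:30 Noride Coast standard time.
The standard-time date in Noride Coast, October 25, 2019, does not fall between 30 November 2019 and 6 March 2020, so daylight saving is not in effect and Noride Coast is at UTC+09:30.
07:00 UTC + 9h30m = 16:30 Noride Coast.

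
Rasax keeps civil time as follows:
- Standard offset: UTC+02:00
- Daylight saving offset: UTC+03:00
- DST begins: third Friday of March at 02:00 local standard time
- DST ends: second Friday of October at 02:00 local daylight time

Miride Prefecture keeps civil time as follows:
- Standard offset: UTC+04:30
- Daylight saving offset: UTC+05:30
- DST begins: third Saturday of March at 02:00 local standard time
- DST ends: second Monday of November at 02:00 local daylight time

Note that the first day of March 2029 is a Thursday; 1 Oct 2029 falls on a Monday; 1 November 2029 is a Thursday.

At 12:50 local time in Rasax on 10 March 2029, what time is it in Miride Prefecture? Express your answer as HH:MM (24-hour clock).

1 March 2029 is a Thursday, so the first Friday is March 2 and the third is March 16.
1 October 2029 is a Monday, so the first Friday is October 5 and the second is October 12.
10 March 2029 does not fall between 16 March and 12 October, so daylight saving is not in effect and Rasax is at UTC+02:00.
12:50 Rasax − 2h = 10:50 UTC.
1 March 2029 is a Thursday, so the first Saturday is March 3 and the third is March 17.
1 November 2029 is a Thursday, so the first Monday is November 5 and the second is November 12.
At the standard offset (UTC+04:30), 10:50 UTC + 4h30m = 15:20 Miride Prefecture standard time.
Daylight saving runs 17 March – 12 November; the standard-time date in Miride Prefecture, 10 March 2029, is outside that window, so Miride Prefecture is on standard time at UTC+04:30.
10:50 UTC + 4h30m = 15:20 Miride Prefecture.

15:20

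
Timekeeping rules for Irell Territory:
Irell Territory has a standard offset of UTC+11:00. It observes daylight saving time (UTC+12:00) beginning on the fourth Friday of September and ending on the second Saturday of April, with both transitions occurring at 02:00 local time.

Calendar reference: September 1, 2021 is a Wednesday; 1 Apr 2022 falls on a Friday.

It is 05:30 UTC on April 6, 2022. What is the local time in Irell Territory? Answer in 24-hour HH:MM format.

1 September 2021 is a Wednesday, so the first Friday is September 3 and the fourth is September 24.
1 April 2022 is a Friday, so the first Saturday is April 2 and the second is April 9.
At the standard offset (UTC+11:00), 05:30 UTC + 11h = 16:30 Irell Territory standard time.
The standard-time date in Irell Territory, April 6, 2022, falls between 24 September 2021 and 9 April 2022, so daylight saving is in effect and Irell Territory is at UTC+12:00.
05:30 UTC + 12h = 17:30 local.

17:30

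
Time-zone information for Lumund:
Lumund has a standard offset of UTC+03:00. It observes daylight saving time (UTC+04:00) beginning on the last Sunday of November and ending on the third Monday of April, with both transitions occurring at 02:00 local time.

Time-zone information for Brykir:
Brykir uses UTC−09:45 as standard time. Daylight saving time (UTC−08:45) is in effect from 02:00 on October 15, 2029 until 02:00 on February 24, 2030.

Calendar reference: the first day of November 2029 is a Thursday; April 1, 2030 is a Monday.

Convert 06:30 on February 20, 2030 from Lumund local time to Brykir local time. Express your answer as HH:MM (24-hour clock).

17:45

1 November 2029 is a Thursday, so Sundays fall on 4, 11, 18, 25; the last is November 25.
1 April 2030 is a Monday, so the first Monday is April 1 and the third is April 15.
February 20, 2030 falls between 25 November 2029 and 15 April 2030, so daylight saving is in effect and Lumund is at UTC+04:00.
06:30 Lumund − 4h = 02:30 UTC.
At the standard offset (UTC−09:45), 02:30 UTC − 9h45m = 16:45 Brykir standard time (rolling into the previous day, 19 February 2030).
Daylight saving runs 15 October 2029 – 24 February 2030; the standard-time date in Brykir, February 19, 2030, is inside that window, so Brykir is at UTC−08:45.
02:30 UTC − 8h45m = 17:45 Brykir (rolling into the previous day, 19 February 2030).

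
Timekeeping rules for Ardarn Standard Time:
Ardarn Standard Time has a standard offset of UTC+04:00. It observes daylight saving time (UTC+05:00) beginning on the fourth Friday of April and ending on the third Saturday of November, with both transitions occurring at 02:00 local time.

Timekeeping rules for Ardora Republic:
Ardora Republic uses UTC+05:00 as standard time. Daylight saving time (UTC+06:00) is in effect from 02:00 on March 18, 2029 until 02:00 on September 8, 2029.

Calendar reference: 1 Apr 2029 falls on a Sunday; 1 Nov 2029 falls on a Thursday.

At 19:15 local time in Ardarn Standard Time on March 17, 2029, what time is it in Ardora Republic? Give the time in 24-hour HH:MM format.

1 April 2029 is a Sunday, so the first Friday is April 6 and the fourth is April 27.
1 November 2029 is a Thursday, so the first Saturday is November 3 and the third is November 17.
March 17, 2029 is outside the daylight-saving period (27 April – 17 November), so Ardarn Standard Time is on standard time, UTC+04:00.
19:15 Ardarn Standard Time − 4h = 15:15 UTC.
At the standard offset (UTC+05:00), 15:15 UTC + 5h = 20:15 Ardora Republic standard time.
The standard-time date in Ardora Republic, March 17, 2029, is outside the daylight-saving period (18 March – 8 September), so Ardora Republic is on standard time, UTC+05:00.
15:15 UTC + 5h = 20:15 Ardora Republic.

20:15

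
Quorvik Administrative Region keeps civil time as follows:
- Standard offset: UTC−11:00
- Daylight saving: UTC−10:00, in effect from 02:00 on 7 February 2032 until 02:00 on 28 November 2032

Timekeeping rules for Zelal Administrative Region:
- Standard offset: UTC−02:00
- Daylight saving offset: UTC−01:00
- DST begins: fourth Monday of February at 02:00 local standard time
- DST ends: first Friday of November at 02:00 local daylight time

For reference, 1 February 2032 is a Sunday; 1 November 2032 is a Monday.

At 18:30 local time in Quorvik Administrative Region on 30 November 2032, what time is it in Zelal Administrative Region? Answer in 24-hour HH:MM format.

03:30

Daylight saving runs 7 February – 28 November; 30 November 2032 is outside that window, so Quorvik Administrative Region is on standard time at UTC−11:00.
18:30 Quorvik Administrative Region + 11h = 05:30 UTC (rolling into the next day, 1 December 2032).
1 February 2032 is a Sunday, so the first Monday is February 2 and the fourth is February 23.
1 November 2032 is a Monday, so the first Friday is November 5.
At the standard offset (UTC−02:00), 05:30 UTC − 2h = 03:30 Zelal Administrative Region standard time.
The standard-time date in Zelal Administrative Region, 1 December 2032, does not fall between 23 February and 5 November, so daylight saving is not in effect and Zelal Administrative Region is at UTC−02:00.
05:30 UTC − 2h = 03:30 Zelal Administrative Region.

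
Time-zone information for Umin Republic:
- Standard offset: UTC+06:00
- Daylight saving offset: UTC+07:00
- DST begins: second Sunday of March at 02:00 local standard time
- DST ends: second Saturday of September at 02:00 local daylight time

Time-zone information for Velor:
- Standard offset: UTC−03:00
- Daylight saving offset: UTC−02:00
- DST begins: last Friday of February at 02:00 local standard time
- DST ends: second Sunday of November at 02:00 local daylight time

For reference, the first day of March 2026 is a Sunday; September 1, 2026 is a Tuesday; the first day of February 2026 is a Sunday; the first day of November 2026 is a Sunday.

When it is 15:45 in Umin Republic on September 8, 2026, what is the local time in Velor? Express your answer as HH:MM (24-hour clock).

06:45

1 March 2026 is a Sunday, so the first Sunday is March 1 and the second is March 8.
1 September 2026 is a Tuesday, so the first Saturday is September 5 and the second is September 12.
September 8, 2026 lies within the daylight-saving period (8 March – 12 September), so Umin Republic is on daylight time, UTC+07:00.
15:45 Umin Republic − 7h = 08:45 UTC.
1 February 2026 is a Sunday, so Fridays fall on 6, 13, 20, 27; the last is February 27.
1 November 2026 is a Sunday, so the first Sunday is November 1 and the second is November 8.
At the standard offset (UTC−03:00), 08:45 UTC − 3h = 05:45 Velor standard time.
Daylight saving runs 27 February – 8 November; the standard-time date in Velor, September 8, 2026, is inside that window, so Velor is at UTC−02:00.
08:45 UTC − 2h = 06:45 Velor.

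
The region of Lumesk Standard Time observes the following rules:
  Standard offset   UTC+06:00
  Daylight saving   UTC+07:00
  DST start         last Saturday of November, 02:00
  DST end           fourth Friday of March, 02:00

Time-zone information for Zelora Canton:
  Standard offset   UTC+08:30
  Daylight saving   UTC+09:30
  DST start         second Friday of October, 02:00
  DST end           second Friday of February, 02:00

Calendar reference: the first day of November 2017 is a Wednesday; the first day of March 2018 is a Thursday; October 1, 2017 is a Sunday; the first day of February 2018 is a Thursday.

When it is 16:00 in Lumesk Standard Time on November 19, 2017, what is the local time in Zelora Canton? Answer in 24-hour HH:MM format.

19:30

1 November 2017 is a Wednesday, so Saturdays fall on 4, 11, 18, 25; the last is November 25.
1 March 2018 is a Thursday, so the first Friday is March 2 and the fourth is March 23.
November 19, 2017 does not fall between 25 November 2017 and 23 March 2018, so daylight saving is not in effect and Lumesk Standard Time is at UTC+06:00.
16:00 Lumesk Standard Time − 6h = 10:00 UTC.
1 October 2017 is a Sunday, so the first Friday is October 6 and the second is October 13.
1 February 2018 is a Thursday, so the first Friday is February 2 and the second is February 9.
At the standard offset (UTC+08:30), 10:00 UTC + 8h30m = 18:30 Zelora Canton standard time.
The standard-time date in Zelora Canton, November 19, 2017, lies within the daylight-saving period (13 October 2017 – 9 February 2018), so Zelora Canton is on daylight time, UTC+09:30.
10:00 UTC + 9h30m = 19:30 Zelora Canton.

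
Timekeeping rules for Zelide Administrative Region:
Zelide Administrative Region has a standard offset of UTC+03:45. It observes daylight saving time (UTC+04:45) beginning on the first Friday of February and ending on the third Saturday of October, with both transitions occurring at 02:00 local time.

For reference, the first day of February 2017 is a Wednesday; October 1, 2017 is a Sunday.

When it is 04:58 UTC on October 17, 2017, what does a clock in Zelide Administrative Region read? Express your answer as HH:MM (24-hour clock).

1 February 2017 is a Wednesday, so the first Friday is February 3.
1 October 2017 is a Sunday, so the first Saturday is October 7 and the third is October 21.
At the standard offset (UTC+03:45), 04:58 UTC + 3h45m = 08:43 Zelide Administrative Region standard time.
The standard-time date in Zelide Administrative Region, October 17, 2017, lies within the daylight-saving period (3 February – 21 October), so Zelide Administrative Region is on daylight time, UTC+04:45.
04:58 UTC + 4h45m = 09:43 local.

09:43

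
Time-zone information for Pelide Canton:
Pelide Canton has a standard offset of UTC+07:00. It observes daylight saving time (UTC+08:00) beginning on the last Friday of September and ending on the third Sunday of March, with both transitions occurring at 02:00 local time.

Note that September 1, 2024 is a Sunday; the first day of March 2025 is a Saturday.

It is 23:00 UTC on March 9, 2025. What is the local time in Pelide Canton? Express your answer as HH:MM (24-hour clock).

07:00

1 September 2024 is a Sunday, so Fridays fall on 6, 13, 20, 27; the last is September 27.
1 March 2025 is a Saturday, so the first Sunday is March 2 and the third is March 16.
At the standard offset (UTC+07:00), 23:00 UTC + 7h = 06:00 Pelide Canton standard time (rolling into the next day, 10 March 2025).
Daylight saving runs 27 September 2024 – 16 March 2025; the standard-time date in Pelide Canton, March 10, 2025, is inside that window, so Pelide Canton is at UTC+08:00.
23:00 UTC + 8h = 07:00 local (rolling into the next day, 10 March 2025).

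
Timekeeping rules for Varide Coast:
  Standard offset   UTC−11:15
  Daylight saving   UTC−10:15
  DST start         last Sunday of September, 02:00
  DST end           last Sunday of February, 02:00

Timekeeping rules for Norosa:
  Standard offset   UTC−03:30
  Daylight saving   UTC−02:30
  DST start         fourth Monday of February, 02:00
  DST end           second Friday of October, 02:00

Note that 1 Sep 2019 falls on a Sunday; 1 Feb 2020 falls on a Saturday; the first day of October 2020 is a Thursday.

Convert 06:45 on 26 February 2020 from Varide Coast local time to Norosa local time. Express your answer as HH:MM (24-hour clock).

1 September 2019 is a Sunday, so Sundays fall on 1, 8, 15, 22, 29; the last is September 29.
1 February 2020 is a Saturday, so Sundays fall on 2, 9, 16, 23; the last is February 23.
Daylight saving runs 29 September 2019 – 23 February 2020; 26 February 2020 is outside that window, so Varide Coast is on standard time at UTC−11:15.
06:45 Varide Coast + 11h15m = 18:00 UTC.
1 February 2020 is a Saturday, so the first Monday is February 3 and the fourth is February 24.
1 October 2020 is a Thursday, so the first Friday is October 2 and the second is October 9.
At the standard offset (UTC−03:30), 18:00 UTC − 3h30m = 14:30 Norosa standard time.
The standard-time date in Norosa, 26 February 2020, lies within the daylight-saving period (24 February – 9 October), so Norosa is on daylight time, UTC−02:30.
18:00 UTC − 2h30m = 15:30 Norosa.

15:30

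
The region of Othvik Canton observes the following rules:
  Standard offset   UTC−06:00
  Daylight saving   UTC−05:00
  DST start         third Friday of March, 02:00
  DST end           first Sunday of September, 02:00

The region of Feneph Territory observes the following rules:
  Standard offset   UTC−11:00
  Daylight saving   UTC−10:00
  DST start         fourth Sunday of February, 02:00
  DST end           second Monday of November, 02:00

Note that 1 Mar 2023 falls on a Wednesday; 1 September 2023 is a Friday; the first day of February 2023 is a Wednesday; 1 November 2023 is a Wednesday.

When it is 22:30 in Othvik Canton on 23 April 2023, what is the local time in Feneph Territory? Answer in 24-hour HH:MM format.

1 March 2023 is a Wednesday, so the first Friday is March 3 and the third is March 17.
1 September 2023 is a Friday, so the first Sunday is September 3.
23 April 2023 falls between 17 March and 3 September, so daylight saving is in effect and Othvik Canton is at UTC−05:00.
22:30 Othvik Canton + 5h = 03:30 UTC (rolling into the next day, 24 April 2023).
1 February 2023 is a Wednesday, so the first Sunday is February 5 and the fourth is February 26.
1 November 2023 is a Wednesday, so the first Monday is November 6 and the second is November 13.
At the standard offset (UTC−11:00), 03:30 UTC − 11h = 16:30 Feneph Territory standard time (rolling into the previous day, 23 April 2023).
The standard-time date in Feneph Territory, 23 April 2023, falls between 26 February and 13 November, so daylight saving is in effect and Feneph Territory is at UTC−10:00.
03:30 UTC − 10h = 17:30 Feneph Territory (rolling into the previous day, 23 April 2023).

17:30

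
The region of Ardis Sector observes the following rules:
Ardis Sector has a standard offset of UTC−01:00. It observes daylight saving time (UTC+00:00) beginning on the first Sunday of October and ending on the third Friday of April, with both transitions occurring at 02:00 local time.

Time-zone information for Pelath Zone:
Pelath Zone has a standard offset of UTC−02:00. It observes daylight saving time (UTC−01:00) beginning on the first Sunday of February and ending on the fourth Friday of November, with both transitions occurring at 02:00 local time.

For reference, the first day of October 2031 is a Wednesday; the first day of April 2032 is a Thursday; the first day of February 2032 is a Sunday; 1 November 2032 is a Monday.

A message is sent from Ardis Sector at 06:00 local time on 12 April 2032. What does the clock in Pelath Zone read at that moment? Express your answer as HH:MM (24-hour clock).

1 October 2031 is a Wednesday, so the first Sunday is October 5.
1 April 2032 is a Thursday, so the first Friday is April 2 and the third is April 16.
12 April 2032 falls between 5 October 2031 and 16 April 2032, so daylight saving is in effect and Ardis Sector is at UTC+00:00.
06:00 Ardis Sector − 0h = 06:00 UTC.
1 February 2032 is a Sunday, so the first Sunday is February 1.
1 November 2032 is a Monday, so the first Friday is November 5 and the fourth is November 26.
At the standard offset (UTC−02:00), 06:00 UTC − 2h = 04:00 Pelath Zone standard time.
Daylight saving runs 1 February – 26 November; the standard-time date in Pelath Zone, 12 April 2032, is inside that window, so Pelath Zone is at UTC−01:00.
06:00 UTC − 1h = 05:00 Pelath Zone.

05:00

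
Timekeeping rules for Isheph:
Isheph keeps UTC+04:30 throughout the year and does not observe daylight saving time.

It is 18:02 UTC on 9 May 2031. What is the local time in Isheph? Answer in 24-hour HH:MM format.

22:32

Isheph has no daylight saving, so its offset is UTC+04:30 year-round.
18:02 UTC + 4h30m = 22:32 local.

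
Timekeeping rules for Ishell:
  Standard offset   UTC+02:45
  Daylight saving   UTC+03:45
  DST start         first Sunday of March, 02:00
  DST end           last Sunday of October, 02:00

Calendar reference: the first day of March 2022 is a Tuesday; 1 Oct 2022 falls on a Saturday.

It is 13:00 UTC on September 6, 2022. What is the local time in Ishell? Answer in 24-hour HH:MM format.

1 March 2022 is a Tuesday, so the first Sunday is March 6.
1 October 2022 is a Saturday, so Sundays fall on 2, 9, 16, 23, 30; the last is October 30.
At the standard offset (UTC+02:45), 13:00 UTC + 2h45m = 15:45 Ishell standard time.
The standard-time date in Ishell, September 6, 2022, falls between 6 March and 30 October, so daylight saving is in effect and Ishell is at UTC+03:45.
13:00 UTC + 3h45m = 16:45 local.

16:45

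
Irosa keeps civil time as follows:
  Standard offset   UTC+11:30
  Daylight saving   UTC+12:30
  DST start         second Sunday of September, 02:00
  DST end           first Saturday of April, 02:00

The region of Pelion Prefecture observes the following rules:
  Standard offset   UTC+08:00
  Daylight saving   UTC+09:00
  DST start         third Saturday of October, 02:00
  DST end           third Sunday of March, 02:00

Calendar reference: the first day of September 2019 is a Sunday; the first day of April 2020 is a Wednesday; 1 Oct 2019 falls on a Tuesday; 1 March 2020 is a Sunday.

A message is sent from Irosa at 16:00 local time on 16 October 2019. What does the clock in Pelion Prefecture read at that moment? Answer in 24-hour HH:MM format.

11:30

1 September 2019 is a Sunday, so the first Sunday is September 1 and the second is September 8.
1 April 2020 is a Wednesday, so the first Saturday is April 4.
Daylight saving runs 8 September 2019 – 4 April 2020; 16 October 2019 is inside that window, so Irosa is at UTC+12:30.
16:00 Irosa − 12h30m = 03:30 UTC.
1 October 2019 is a Tuesday, so the first Saturday is October 5 and the third is October 19.
1 March 2020 is a Sunday, so the first Sunday is March 1 and the third is March 15.
At the standard offset (UTC+08:00), 03:30 UTC + 8h = 11:30 Pelion Prefecture standard time.
The standard-time date in Pelion Prefecture, 16 October 2019, is outside the daylight-saving period (19 October 2019 – 15 March 2020), so Pelion Prefecture is on standard time, UTC+08:00.
03:30 UTC + 8h = 11:30 Pelion Prefecture.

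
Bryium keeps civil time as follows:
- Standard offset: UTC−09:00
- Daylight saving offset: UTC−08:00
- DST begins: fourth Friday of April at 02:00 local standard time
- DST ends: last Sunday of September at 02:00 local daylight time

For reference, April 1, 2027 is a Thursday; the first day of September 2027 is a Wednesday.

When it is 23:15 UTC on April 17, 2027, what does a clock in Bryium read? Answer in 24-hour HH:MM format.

1 April 2027 is a Thursday, so the first Friday is April 2 and the fourth is April 23.
1 September 2027 is a Wednesday, so Sundays fall on 5, 12, 19, 26; the last is September 26.
At the standard offset (UTC−09:00), 23:15 UTC − 9h = 14:15 Bryium standard time.
The standard-time date in Bryium, April 17, 2027, does not fall between 23 April and 26 September, so daylight saving is not in effect and Bryium is at UTC−09:00.
23:15 UTC − 9h = 14:15 local.

14:15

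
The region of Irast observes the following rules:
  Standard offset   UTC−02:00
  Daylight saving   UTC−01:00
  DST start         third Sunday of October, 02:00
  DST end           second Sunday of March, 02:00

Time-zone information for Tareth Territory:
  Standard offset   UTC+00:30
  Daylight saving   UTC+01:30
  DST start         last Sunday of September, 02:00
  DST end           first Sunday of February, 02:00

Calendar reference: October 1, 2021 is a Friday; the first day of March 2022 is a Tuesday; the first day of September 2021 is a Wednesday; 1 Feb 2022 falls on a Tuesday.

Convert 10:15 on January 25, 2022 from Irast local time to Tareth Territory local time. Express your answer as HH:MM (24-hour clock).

1 October 2021 is a Friday, so the first Sunday is October 3 and the third is October 17.
1 March 2022 is a Tuesday, so the first Sunday is March 6 and the second is March 13.
January 25, 2022 lies within the daylight-saving period (17 October 2021 – 13 March 2022), so Irast is on daylight time, UTC−01:00.
10:15 Irast + 1h = 11:15 UTC.
1 September 2021 is a Wednesday, so Sundays fall on 5, 12, 19, 26; the last is September 26.
1 February 2022 is a Tuesday, so the first Sunday is February 6.
At the standard offset (UTC+00:30), 11:15 UTC + 0h30m = 11:45 Tareth Territory standard time.
The standard-time date in Tareth Territory, January 25, 2022, falls between 26 September 2021 and 6 February 2022, so daylight saving is in effect and Tareth Territory is at UTC+01:30.
11:15 UTC + 1h30m = 12:45 Tareth Territory.

12:45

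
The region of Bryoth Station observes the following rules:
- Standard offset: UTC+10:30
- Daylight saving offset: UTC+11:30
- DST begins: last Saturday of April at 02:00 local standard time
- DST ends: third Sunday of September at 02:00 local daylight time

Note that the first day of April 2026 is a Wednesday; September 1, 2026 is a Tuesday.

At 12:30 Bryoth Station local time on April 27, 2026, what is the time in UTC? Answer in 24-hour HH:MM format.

1 April 2026 is a Wednesday, so Saturdays fall on 4, 11, 18, 25; the last is April 25.
1 September 2026 is a Tuesday, so the first Sunday is September 6 and the third is September 20.
April 27, 2026 falls between 25 April and 20 September, so daylight saving is in effect and Bryoth Station is at UTC+11:30.
12:30 local − 11h30m = 01:00 UTC.

01:00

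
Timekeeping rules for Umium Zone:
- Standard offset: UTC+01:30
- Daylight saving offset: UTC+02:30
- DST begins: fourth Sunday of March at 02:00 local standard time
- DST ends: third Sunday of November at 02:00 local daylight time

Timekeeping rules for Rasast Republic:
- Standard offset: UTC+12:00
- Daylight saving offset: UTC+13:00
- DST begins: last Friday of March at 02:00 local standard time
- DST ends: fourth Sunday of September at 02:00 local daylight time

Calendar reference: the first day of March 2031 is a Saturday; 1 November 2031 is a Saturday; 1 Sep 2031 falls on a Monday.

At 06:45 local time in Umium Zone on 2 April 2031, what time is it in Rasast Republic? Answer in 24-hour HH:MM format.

17:15

1 March 2031 is a Saturday, so the first Sunday is March 2 and the fourth is March 23.
1 November 2031 is a Saturday, so the first Sunday is November 2 and the third is November 16.
2 April 2031 falls between 23 March and 16 November, so daylight saving is in effect and Umium Zone is at UTC+02:30.
06:45 Umium Zone − 2h30m = 04:15 UTC.
1 March 2031 is a Saturday, so Fridays fall on 7, 14, 21, 28; the last is March 28.
1 September 2031 is a Monday, so the first Sunday is September 7 and the fourth is September 28.
At the standard offset (UTC+12:00), 04:15 UTC + 12h = 16:15 Rasast Republic standard time.
The standard-time date in Rasast Republic, 2 April 2031, lies within the daylight-saving period (28 March – 28 September), so Rasast Republic is on daylight time, UTC+13:00.
04:15 UTC + 13h = 17:15 Rasast Republic.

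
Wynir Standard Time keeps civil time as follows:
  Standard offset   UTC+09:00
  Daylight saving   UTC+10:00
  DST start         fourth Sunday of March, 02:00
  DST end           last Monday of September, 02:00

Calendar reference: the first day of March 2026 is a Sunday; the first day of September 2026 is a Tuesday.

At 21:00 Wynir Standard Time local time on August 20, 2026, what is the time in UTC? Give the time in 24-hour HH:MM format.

11:00

1 March 2026 is a Sunday, so the first Sunday is March 1 and the fourth is March 22.
1 September 2026 is a Tuesday, so Mondays fall on 7, 14, 21, 28; the last is September 28.
August 20, 2026 lies within the daylight-saving period (22 March – 28 September), so Wynir Standard Time is on daylight time, UTC+10:00.
21:00 local − 10h = 11:00 UTC.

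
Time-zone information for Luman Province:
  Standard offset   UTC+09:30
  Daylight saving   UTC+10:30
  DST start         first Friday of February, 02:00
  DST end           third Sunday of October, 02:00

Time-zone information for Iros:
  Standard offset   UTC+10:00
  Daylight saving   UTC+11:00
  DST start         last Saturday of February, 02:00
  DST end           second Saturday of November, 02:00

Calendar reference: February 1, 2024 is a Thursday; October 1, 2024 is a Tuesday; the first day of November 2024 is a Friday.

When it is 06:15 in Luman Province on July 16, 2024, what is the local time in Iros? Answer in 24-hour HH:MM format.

06:45

1 February 2024 is a Thursday, so the first Friday is February 2.
1 October 2024 is a Tuesday, so the first Sunday is October 6 and the third is October 20.
July 16, 2024 falls between 2 February and 20 October, so daylight saving is in effect and Luman Province is at UTC+10:30.
06:15 Luman Province − 10h30m = 19:45 UTC (rolling into the previous day, 15 July 2024).
1 February 2024 is a Thursday, so Saturdays fall on 3, 10, 17, 24; the last is February 24.
1 November 2024 is a Friday, so the first Saturday is November 2 and the second is November 9.
At the standard offset (UTC+10:00), 19:45 UTC + 10h = 05:45 Iros standard time (rolling into the next day, 16 July 2024).
The standard-time date in Iros, July 16, 2024, lies within the daylight-saving period (24 February – 9 November), so Iros is on daylight time, UTC+11:00.
19:45 UTC + 11h = 06:45 Iros (rolling into the next day, 16 July 2024).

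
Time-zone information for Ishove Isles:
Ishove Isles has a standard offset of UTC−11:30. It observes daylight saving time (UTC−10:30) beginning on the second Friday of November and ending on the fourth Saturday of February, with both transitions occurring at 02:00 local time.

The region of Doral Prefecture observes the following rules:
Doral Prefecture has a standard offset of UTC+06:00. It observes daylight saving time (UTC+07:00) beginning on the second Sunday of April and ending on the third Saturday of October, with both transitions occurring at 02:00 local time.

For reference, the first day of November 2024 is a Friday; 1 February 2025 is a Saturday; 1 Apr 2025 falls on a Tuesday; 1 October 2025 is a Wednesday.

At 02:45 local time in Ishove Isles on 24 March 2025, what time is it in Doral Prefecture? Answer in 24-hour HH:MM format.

20:15

1 November 2024 is a Friday, so the first Friday is November 1 and the second is November 8.
1 February 2025 is a Saturday, so the first Saturday is February 1 and the fourth is February 22.
24 March 2025 does not fall between 8 November 2024 and 22 February 2025, so daylight saving is not in effect and Ishove Isles is at UTC−11:30.
02:45 Ishove Isles + 11h30m = 14:15 UTC.
1 April 2025 is a Tuesday, so the first Sunday is April 6 and the second is April 13.
1 October 2025 is a Wednesday, so the first Saturday is October 4 and the third is October 18.
At the standard offset (UTC+06:00), 14:15 UTC + 6h = 20:15 Doral Prefecture standard time.
The standard-time date in Doral Prefecture, 24 March 2025, is outside the daylight-saving period (13 April – 18 October), so Doral Prefecture is on standard time, UTC+06:00.
14:15 UTC + 6h = 20:15 Doral Prefecture.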